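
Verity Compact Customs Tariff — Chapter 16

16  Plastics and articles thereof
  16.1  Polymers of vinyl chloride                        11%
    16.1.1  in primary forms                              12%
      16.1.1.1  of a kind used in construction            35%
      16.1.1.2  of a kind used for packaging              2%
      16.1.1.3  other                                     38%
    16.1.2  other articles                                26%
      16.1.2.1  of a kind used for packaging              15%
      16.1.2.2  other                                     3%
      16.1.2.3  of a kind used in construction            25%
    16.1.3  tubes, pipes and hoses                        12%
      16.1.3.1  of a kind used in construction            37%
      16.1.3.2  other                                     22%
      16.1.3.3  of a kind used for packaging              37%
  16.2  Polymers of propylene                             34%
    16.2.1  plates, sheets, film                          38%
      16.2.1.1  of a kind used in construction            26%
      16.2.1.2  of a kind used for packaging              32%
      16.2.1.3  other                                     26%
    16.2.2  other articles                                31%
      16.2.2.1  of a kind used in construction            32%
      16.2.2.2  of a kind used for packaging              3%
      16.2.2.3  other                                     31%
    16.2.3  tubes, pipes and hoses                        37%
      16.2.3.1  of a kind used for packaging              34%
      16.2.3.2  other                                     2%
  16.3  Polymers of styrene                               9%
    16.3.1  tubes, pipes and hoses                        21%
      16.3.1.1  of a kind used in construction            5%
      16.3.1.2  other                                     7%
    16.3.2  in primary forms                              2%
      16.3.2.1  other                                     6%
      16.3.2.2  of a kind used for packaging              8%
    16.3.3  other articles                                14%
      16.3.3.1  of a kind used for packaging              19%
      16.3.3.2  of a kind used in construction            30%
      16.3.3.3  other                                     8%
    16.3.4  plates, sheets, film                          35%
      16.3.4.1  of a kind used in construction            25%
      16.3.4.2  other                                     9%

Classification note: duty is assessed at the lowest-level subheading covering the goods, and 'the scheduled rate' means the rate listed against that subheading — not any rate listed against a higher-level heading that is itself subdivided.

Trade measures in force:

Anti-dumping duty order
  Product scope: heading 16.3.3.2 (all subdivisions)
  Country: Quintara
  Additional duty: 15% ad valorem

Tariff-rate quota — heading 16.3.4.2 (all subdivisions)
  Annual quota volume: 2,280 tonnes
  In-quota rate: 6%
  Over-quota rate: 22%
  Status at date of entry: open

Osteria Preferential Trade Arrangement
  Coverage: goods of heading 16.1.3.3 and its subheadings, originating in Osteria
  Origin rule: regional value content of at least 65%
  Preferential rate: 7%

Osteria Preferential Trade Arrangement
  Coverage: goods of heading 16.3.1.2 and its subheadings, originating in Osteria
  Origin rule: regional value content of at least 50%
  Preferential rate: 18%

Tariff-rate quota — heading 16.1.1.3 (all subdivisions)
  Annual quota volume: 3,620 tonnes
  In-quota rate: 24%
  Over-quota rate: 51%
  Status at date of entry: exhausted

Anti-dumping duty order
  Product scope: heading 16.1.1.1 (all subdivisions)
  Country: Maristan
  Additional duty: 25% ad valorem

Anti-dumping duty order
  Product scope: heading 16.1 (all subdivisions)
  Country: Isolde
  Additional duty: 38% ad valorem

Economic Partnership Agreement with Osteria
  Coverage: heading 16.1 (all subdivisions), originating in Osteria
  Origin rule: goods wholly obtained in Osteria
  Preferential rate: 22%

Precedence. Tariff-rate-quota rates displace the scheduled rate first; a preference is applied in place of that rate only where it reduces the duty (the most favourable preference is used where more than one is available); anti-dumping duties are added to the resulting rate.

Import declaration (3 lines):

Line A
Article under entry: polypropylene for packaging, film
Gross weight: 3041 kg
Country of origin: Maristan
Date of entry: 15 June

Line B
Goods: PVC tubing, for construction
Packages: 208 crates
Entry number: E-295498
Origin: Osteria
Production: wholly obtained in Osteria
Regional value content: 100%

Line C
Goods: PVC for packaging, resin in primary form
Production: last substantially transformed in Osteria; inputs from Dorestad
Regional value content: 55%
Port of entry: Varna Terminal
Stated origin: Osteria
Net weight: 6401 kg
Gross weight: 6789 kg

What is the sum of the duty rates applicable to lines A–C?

56%

Line A: polypropylene → 16.2; film → 16.2.1; for packaging → 16.2.1.2. Scheduled 32%. No special measure applies. → 32%.
Line B: PVC → 16.1; tubing → 16.1.3; for construction → 16.1.3.1. Scheduled 37%. Osteria agreement on 16.1.3.3: 16.1.3.1 not covered; Osteria agreement on 16.3.1.2: 16.1.3.1 not covered; Osteria agreement on 16.1: wholly obtained → 22% available; preferential 22%. → 22%.
Line C: PVC → 16.1; resin in primary form → 16.1.1; for packaging → 16.1.1.2. Scheduled 2%. Osteria agreement on 16.1.3.3: 16.1.1.2 not covered; Osteria agreement on 16.3.1.2: 16.1.1.2 not covered; Osteria agreement on 16.1: not wholly obtained. → 2%.
Sum: 32% + 22% + 2% = 56%.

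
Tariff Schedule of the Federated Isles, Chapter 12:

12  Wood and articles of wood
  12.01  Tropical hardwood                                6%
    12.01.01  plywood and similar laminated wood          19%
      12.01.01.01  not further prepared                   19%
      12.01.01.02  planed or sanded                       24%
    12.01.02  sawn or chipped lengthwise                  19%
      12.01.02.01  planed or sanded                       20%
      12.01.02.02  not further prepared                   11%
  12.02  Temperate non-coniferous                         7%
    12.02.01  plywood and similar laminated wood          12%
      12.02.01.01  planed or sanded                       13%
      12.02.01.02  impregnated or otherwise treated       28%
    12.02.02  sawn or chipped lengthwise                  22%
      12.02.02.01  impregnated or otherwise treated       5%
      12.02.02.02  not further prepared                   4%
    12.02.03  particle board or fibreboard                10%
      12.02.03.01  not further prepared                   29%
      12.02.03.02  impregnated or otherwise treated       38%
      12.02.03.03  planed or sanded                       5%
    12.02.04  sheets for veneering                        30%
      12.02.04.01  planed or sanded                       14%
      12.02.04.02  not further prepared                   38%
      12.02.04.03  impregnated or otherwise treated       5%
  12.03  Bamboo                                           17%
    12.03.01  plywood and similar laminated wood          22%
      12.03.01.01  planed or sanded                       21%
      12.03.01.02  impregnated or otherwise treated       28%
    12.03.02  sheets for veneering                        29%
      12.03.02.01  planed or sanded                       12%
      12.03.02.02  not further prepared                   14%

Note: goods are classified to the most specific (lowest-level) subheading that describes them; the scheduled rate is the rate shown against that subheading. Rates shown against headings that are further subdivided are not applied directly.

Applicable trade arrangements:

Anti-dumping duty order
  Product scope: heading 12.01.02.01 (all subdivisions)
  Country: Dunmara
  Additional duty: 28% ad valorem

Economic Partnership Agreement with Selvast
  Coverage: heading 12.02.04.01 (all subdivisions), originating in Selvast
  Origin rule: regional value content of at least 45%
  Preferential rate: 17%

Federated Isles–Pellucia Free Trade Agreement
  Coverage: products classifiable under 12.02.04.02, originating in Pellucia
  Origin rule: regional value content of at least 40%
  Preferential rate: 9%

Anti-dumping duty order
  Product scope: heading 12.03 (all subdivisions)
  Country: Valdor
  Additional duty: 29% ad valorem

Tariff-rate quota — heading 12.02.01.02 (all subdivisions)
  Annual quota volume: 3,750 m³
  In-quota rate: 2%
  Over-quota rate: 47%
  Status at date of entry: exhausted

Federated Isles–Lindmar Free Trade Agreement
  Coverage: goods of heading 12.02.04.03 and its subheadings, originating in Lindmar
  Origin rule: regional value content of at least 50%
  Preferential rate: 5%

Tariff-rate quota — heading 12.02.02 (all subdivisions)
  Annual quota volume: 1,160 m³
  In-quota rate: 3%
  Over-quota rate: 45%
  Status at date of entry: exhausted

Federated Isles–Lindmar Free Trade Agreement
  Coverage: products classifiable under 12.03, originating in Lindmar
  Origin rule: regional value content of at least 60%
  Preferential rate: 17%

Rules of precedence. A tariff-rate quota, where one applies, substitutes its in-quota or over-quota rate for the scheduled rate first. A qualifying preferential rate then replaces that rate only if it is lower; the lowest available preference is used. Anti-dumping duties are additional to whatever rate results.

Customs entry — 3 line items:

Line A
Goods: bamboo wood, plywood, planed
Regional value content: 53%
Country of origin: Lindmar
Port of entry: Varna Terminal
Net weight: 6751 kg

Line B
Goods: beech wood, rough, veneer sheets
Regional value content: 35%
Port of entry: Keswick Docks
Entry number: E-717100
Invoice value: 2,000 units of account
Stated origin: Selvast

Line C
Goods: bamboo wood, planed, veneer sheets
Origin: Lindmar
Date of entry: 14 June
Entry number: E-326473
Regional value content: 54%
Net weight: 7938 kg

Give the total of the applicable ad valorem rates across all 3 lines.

Line A: bamboo → 12.03; plywood → 12.03.01; planed → 12.03.01.01. Scheduled 21%. Lindmar agreement on 12.02.04.03: 12.03.01.01 not covered; Lindmar agreement on 12.03: RVC < 60%. → 21%.
Line B: beech → 12.02; veneer sheets → 12.02.04; rough → 12.02.04.02. Scheduled 38%. Selvast agreement on 12.02.04.01: 12.02.04.02 not covered. → 38%.
Line C: bamboo → 12.03; veneer sheets → 12.03.02; planed → 12.03.02.01. Scheduled 12%. Lindmar agreement on 12.02.04.03: 12.03.02.01 not covered; Lindmar agreement on 12.03: RVC < 60%. → 12%.
Sum: 21% + 38% + 12% = 71%.

71%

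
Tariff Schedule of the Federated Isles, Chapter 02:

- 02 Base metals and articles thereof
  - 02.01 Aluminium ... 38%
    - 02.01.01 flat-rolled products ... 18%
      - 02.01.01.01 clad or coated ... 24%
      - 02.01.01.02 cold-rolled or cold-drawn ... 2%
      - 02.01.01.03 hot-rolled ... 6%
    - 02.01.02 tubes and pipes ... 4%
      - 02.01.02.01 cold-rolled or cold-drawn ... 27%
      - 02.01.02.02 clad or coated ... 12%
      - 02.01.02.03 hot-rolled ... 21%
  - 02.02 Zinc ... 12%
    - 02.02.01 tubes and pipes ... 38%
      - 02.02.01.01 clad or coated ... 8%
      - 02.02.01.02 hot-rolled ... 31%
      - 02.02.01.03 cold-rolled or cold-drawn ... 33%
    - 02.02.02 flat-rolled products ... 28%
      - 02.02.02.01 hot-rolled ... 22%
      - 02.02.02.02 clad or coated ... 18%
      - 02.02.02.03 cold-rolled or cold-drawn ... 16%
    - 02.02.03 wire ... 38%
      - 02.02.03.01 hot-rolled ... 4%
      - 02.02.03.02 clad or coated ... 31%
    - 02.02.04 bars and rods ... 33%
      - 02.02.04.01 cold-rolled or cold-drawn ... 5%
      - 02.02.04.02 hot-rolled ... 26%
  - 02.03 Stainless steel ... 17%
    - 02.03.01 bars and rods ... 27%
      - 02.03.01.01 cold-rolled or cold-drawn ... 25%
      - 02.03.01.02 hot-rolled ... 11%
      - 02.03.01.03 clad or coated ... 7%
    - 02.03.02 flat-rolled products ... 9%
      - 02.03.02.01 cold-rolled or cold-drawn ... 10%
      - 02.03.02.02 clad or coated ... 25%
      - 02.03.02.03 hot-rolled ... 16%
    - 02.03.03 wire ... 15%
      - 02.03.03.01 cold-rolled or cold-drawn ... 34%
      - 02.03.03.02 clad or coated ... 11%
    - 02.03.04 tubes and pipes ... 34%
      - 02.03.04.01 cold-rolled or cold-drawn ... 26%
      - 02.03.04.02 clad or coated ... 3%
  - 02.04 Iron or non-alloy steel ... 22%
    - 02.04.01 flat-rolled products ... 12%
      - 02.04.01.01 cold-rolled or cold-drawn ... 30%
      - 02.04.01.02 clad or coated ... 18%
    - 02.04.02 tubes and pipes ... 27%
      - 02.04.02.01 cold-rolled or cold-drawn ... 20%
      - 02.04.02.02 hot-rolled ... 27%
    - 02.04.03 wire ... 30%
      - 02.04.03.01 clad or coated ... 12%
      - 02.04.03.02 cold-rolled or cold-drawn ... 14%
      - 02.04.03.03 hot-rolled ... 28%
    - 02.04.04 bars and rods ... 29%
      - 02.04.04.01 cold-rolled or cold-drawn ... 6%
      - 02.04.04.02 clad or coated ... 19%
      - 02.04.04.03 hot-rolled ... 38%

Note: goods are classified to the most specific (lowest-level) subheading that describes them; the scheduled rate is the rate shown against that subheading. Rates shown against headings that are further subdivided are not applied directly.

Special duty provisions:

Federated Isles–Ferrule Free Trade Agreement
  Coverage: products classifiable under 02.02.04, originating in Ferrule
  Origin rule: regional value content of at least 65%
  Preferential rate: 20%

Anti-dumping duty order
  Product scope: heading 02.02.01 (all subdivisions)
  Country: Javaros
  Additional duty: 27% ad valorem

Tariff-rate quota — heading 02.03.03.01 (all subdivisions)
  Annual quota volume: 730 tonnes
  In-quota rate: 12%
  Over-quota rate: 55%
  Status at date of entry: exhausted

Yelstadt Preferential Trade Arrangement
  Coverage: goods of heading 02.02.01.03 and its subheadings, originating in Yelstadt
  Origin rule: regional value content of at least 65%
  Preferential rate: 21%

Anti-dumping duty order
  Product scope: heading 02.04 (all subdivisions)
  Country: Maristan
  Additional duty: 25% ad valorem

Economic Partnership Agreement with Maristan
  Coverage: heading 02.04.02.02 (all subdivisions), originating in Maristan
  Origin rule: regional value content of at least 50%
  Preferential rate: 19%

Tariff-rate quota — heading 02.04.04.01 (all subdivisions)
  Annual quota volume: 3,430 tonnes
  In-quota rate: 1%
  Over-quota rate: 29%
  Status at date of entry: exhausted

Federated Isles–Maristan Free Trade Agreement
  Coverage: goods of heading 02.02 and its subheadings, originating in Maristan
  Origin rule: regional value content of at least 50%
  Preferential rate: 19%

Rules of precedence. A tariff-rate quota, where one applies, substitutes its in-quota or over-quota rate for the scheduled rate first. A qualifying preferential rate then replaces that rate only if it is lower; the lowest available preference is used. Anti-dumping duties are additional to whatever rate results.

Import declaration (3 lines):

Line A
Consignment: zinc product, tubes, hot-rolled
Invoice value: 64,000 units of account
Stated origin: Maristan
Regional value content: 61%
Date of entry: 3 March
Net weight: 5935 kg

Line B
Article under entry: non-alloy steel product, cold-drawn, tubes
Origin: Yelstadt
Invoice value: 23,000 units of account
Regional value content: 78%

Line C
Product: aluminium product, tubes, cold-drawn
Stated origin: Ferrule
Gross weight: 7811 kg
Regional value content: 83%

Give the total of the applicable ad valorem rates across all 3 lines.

66%

Line A: zinc → 02.02; tubes → 02.02.01; hot-rolled → 02.02.01.02. Scheduled 31%. Maristan agreement on 02.04.02.02: 02.02.01.02 not covered; Maristan agreement on 02.02: RVC ≥ 50% → 19% available; preferential 19%. → 19%.
Line B: non-alloy steel → 02.04; tubes → 02.04.02; cold-drawn → 02.04.02.01. Scheduled 20%. Yelstadt agreement on 02.02.01.03: 02.04.02.01 not covered. → 20%.
Line C: aluminium → 02.01; tubes → 02.01.02; cold-drawn → 02.01.02.01. Scheduled 27%. Ferrule agreement on 02.02.04: 02.01.02.01 not covered. → 27%.
Sum: 19% + 20% + 27% = 66%.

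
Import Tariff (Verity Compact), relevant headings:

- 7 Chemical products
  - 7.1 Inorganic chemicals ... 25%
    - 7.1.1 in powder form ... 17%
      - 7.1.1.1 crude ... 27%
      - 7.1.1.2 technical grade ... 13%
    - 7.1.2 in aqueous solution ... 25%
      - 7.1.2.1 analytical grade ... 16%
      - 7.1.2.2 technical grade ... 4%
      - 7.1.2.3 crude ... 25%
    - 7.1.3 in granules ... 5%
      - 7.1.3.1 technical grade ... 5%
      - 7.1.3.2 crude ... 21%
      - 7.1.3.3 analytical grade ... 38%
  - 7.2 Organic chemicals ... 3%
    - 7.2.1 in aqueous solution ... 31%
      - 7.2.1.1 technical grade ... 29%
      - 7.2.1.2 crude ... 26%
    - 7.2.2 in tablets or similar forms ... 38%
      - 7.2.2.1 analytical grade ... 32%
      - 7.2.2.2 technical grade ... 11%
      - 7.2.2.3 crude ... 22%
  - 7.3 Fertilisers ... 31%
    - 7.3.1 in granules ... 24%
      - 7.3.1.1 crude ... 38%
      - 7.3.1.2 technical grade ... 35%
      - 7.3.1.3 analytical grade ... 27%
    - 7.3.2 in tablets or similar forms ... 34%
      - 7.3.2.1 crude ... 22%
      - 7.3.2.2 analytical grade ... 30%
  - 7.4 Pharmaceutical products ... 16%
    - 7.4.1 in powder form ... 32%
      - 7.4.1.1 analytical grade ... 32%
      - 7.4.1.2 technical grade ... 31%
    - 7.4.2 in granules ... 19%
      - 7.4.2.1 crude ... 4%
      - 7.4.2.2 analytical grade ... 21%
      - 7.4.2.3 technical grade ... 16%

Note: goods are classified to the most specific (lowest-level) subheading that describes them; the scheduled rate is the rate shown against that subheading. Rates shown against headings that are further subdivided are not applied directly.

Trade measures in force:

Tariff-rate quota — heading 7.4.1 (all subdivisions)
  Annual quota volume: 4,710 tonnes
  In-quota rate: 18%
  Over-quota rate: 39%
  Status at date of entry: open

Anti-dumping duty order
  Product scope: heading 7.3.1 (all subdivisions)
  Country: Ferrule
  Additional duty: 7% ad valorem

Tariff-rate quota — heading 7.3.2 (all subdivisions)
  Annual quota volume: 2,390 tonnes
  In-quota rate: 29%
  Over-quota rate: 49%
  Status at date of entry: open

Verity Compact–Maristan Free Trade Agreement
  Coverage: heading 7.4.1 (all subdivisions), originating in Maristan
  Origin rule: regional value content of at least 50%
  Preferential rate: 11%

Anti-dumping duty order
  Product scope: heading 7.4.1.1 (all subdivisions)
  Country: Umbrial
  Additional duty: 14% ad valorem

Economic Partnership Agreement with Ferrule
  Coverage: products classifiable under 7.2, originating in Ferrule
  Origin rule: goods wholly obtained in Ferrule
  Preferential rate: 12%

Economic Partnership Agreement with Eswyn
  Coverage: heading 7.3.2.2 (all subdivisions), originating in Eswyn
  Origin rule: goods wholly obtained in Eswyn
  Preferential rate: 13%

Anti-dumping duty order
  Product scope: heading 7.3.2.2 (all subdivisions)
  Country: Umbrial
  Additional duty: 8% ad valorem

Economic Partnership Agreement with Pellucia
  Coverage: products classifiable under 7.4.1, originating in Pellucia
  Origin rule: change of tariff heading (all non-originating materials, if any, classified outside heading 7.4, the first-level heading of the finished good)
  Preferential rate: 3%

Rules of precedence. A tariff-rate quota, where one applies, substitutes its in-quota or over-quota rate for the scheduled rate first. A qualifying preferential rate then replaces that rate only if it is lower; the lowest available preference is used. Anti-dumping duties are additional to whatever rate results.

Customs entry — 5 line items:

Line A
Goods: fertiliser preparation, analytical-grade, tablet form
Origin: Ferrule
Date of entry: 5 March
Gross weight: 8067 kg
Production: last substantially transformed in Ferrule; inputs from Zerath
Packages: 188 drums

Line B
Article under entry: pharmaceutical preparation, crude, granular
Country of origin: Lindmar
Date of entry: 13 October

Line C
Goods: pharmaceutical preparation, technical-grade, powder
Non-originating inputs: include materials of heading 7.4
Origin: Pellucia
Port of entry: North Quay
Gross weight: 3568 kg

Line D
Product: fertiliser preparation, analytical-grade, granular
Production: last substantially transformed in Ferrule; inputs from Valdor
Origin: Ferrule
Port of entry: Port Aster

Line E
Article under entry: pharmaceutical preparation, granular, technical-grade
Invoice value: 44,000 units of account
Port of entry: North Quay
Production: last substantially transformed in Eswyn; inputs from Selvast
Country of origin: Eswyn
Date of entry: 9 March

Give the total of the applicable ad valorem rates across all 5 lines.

Line A: fertiliser → 7.3; tablet form → 7.3.2; analytical-grade → 7.3.2.2. Scheduled 30%. quota on 7.3.2 open → in-quota 29%; Ferrule agreement on 7.2: 7.3.2.2 not covered. → 29%.
Line B: pharmaceutical → 7.4; granular → 7.4.2; crude → 7.4.2.1. Scheduled 4%. No special measure applies. → 4%.
Line C: pharmaceutical → 7.4; powder → 7.4.1; technical-grade → 7.4.1.2. Scheduled 31%. quota on 7.4.1 open → in-quota 18%; Pellucia agreement on 7.4.1: CTH not met. → 18%.
Line D: fertiliser → 7.3; granular → 7.3.1; analytical-grade → 7.3.1.3. Scheduled 27%. Ferrule agreement on 7.2: 7.3.1.3 not covered; anti-dumping (Ferrule, 7.3.1): +7%; total 27% + 7% = 34%. → 34%.
Line E: pharmaceutical → 7.4; granular → 7.4.2; technical-grade → 7.4.2.3. Scheduled 16%. Eswyn agreement on 7.3.2.2: 7.4.2.3 not covered. → 16%.
Sum: 29% + 4% + 18% + 34% + 16% = 101%.

101%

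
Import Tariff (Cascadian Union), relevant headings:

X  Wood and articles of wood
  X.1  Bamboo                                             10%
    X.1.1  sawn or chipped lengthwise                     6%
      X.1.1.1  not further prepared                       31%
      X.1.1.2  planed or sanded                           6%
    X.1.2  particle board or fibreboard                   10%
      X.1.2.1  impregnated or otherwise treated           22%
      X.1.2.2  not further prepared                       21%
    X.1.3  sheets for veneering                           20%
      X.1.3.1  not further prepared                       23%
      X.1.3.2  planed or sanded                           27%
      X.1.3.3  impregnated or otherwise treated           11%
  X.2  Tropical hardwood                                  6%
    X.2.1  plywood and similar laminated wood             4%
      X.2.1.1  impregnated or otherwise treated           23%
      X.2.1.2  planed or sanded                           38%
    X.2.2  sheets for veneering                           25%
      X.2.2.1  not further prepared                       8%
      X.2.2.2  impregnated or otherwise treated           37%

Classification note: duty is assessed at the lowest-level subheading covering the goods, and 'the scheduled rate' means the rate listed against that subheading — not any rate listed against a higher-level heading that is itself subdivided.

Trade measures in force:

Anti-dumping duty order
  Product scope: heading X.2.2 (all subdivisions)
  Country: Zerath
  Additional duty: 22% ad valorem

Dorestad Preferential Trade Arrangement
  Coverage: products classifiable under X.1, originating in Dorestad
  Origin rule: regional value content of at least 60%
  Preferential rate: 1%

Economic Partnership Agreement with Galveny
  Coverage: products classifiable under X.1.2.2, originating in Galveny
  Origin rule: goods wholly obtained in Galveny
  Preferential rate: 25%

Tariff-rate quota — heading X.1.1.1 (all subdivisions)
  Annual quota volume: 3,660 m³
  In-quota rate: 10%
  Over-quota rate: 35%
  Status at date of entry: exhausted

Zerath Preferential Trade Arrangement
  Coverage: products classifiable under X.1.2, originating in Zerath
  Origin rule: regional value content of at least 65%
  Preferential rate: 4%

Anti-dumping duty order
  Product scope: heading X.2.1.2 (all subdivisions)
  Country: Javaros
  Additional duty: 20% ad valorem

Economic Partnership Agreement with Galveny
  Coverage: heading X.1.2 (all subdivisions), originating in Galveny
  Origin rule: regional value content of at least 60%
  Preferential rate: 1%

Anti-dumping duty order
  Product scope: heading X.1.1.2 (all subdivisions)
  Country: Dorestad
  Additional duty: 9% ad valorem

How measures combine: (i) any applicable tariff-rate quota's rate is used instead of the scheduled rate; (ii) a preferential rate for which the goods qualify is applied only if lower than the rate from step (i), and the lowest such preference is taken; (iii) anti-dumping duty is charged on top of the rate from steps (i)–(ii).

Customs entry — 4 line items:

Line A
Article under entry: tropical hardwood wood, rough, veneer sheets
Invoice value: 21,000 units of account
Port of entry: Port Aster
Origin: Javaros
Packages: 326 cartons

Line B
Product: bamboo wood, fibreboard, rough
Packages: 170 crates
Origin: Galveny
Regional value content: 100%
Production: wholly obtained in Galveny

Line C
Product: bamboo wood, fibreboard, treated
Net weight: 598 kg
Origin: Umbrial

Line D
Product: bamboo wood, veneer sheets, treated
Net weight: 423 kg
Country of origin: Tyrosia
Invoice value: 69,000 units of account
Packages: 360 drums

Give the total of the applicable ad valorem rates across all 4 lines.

42%

Line A: tropical hardwood → X.2; veneer sheets → X.2.2; rough → X.2.2.1. Scheduled 8%. No special measure applies. → 8%.
Line B: bamboo → X.1; fibreboard → X.1.2; rough → X.1.2.2. Scheduled 21%. Galveny agreement on X.1.2.2: wholly obtained → 25% available; Galveny agreement on X.1.2: RVC ≥ 60% → 1% available; preferential 1%. → 1%.
Line C: bamboo → X.1; fibreboard → X.1.2; treated → X.1.2.1. Scheduled 22%. No special measure applies. → 22%.
Line D: bamboo → X.1; veneer sheets → X.1.3; treated → X.1.3.3. Scheduled 11%. No special measure applies. → 11%.
Sum: 8% + 1% + 22% + 11% = 42%.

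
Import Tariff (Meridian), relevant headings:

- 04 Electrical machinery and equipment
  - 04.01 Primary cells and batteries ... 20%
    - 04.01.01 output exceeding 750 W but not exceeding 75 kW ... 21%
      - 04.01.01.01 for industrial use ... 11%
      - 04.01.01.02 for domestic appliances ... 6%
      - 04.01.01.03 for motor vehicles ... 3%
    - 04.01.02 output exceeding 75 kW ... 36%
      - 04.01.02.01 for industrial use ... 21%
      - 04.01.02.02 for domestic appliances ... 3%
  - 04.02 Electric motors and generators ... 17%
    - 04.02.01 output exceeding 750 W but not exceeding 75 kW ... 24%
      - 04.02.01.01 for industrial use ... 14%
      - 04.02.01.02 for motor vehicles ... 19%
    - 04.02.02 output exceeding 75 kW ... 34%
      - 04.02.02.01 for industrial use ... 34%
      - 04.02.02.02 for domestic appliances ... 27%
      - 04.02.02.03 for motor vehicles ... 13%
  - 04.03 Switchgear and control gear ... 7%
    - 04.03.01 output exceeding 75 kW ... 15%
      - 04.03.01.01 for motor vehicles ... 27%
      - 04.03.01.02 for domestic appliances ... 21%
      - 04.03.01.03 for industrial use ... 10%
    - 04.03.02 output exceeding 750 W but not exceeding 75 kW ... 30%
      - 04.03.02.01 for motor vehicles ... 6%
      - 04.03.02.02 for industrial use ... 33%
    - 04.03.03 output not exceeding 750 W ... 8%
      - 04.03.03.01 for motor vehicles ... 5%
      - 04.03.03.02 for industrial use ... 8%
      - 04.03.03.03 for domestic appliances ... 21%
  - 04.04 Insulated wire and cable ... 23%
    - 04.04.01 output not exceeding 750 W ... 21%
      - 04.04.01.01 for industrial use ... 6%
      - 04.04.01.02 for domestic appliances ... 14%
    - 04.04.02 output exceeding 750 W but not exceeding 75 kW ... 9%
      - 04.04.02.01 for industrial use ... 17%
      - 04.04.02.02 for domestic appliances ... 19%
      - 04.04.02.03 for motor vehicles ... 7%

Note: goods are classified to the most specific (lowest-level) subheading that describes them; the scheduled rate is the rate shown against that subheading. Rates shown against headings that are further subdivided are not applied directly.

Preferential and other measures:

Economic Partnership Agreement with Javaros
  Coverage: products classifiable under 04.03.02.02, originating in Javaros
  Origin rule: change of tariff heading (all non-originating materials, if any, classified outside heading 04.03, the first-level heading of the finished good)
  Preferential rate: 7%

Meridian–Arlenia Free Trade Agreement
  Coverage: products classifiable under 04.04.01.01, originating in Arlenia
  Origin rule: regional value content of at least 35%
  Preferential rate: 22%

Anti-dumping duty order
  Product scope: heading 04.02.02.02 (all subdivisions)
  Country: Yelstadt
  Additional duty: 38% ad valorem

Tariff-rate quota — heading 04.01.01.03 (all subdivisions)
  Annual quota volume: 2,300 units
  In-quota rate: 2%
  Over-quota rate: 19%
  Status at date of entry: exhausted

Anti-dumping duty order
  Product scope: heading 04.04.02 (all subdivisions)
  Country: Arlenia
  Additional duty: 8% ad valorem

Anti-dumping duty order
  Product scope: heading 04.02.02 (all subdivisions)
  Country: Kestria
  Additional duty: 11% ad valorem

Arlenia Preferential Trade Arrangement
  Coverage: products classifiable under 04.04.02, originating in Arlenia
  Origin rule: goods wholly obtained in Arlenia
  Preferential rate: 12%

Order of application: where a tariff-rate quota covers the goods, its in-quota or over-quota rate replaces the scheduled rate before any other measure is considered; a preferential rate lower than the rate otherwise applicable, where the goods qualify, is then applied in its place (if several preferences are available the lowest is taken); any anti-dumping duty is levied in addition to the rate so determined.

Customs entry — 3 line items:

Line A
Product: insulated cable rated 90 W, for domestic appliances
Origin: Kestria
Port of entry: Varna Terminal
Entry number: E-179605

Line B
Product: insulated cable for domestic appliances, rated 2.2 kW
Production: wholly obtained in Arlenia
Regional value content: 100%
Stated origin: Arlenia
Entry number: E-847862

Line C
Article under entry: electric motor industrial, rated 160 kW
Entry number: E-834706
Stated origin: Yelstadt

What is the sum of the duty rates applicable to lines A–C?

Line A: insulated cable → 04.04; rated 90 W → 04.04.01; for domestic appliances → 04.04.01.02. Scheduled 14%. No special measure applies. → 14%.
Line B: insulated cable → 04.04; rated 2.2 kW → 04.04.02; for domestic appliances → 04.04.02.02. Scheduled 19%. Arlenia agreement on 04.04.01.01: 04.04.02.02 not covered; Arlenia agreement on 04.04.02: wholly obtained → 12% available; preferential 12%; anti-dumping (Arlenia, 04.04.02): +8%; total 12% + 8% = 20%. → 20%.
Line C: electric motor → 04.02; rated 160 kW → 04.02.02; industrial → 04.02.02.01. Scheduled 34%. No special measure applies. → 34%.
Sum: 14% + 20% + 34% = 68%.

68%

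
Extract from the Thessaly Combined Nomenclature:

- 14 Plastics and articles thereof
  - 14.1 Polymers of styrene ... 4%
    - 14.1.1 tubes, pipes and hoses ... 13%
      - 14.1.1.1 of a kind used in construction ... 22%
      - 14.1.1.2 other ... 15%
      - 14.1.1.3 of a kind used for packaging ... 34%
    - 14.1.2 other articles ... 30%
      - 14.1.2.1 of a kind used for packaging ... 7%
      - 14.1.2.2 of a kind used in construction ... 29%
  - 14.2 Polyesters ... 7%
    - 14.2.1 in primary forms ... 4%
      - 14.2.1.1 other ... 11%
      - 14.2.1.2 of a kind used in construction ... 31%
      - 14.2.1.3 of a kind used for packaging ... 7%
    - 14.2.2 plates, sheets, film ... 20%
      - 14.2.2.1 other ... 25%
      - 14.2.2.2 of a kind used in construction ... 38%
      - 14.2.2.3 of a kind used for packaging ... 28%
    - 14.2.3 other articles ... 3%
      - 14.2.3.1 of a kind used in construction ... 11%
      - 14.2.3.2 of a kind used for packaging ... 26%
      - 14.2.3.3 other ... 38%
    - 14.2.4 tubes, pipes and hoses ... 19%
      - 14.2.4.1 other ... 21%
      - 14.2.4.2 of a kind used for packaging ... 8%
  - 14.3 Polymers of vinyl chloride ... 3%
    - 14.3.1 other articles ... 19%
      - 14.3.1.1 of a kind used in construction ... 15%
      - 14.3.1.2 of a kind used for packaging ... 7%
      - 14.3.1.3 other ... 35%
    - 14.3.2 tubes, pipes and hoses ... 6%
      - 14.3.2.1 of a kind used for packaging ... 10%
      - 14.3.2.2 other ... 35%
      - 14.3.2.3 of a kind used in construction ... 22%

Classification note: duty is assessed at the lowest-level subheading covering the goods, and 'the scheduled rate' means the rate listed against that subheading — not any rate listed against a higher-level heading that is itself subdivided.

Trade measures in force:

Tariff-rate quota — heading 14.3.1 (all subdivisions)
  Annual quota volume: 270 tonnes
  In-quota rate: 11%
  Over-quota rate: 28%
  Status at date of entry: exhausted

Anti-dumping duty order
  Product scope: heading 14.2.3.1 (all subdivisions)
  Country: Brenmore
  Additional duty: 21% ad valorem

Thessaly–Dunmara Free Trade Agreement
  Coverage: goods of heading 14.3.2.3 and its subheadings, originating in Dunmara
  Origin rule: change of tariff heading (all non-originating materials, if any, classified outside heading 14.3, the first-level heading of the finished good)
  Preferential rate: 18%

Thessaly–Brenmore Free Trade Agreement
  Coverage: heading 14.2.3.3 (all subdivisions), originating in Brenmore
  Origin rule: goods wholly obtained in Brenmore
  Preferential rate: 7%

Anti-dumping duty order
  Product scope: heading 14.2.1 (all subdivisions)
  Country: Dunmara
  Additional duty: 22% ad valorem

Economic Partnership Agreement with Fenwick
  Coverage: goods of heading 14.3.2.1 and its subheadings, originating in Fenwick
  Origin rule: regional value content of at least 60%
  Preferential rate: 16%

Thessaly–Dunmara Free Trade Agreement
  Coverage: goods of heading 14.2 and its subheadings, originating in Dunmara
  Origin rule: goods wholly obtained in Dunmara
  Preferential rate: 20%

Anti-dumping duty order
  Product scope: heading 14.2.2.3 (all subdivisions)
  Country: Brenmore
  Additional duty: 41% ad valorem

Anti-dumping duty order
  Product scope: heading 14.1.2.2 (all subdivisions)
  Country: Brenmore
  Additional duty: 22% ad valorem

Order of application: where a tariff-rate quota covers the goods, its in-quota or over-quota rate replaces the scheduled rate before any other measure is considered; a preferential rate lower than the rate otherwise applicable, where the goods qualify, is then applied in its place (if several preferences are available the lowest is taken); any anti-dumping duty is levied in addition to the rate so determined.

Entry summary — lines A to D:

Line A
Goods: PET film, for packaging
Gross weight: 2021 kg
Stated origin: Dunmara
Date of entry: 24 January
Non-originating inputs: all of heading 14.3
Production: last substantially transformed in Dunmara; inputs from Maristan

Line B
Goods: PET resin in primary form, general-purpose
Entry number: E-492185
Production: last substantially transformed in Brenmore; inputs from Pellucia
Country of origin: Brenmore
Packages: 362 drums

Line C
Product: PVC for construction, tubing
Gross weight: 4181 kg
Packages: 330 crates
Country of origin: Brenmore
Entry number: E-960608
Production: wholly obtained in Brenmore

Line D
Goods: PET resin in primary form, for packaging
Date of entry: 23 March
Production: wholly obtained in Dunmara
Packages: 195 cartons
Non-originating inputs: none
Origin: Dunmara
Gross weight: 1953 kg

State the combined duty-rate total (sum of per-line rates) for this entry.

Line A: PET → 14.2; film → 14.2.2; for packaging → 14.2.2.3. Scheduled 28%. Dunmara agreement on 14.3.2.3: 14.2.2.3 not covered; Dunmara agreement on 14.2: not wholly obtained. → 28%.
Line B: PET → 14.2; resin in primary form → 14.2.1; general-purpose → 14.2.1.1. Scheduled 11%. Brenmore agreement on 14.2.3.3: 14.2.1.1 not covered. → 11%.
Line C: PVC → 14.3; tubing → 14.3.2; for construction → 14.3.2.3. Scheduled 22%. Brenmore agreement on 14.2.3.3: 14.3.2.3 not covered. → 22%.
Line D: PET → 14.2; resin in primary form → 14.2.1; for packaging → 14.2.1.3. Scheduled 7%. Dunmara agreement on 14.3.2.3: 14.2.1.3 not covered; Dunmara agreement on 14.2: wholly obtained → 20% available; preference 20% not lower than 7% → no reduction; anti-dumping (Dunmara, 14.2.1): +22%; total 7% + 22% = 29%. → 29%.
Sum: 28% + 11% + 22% + 29% = 90%.

90%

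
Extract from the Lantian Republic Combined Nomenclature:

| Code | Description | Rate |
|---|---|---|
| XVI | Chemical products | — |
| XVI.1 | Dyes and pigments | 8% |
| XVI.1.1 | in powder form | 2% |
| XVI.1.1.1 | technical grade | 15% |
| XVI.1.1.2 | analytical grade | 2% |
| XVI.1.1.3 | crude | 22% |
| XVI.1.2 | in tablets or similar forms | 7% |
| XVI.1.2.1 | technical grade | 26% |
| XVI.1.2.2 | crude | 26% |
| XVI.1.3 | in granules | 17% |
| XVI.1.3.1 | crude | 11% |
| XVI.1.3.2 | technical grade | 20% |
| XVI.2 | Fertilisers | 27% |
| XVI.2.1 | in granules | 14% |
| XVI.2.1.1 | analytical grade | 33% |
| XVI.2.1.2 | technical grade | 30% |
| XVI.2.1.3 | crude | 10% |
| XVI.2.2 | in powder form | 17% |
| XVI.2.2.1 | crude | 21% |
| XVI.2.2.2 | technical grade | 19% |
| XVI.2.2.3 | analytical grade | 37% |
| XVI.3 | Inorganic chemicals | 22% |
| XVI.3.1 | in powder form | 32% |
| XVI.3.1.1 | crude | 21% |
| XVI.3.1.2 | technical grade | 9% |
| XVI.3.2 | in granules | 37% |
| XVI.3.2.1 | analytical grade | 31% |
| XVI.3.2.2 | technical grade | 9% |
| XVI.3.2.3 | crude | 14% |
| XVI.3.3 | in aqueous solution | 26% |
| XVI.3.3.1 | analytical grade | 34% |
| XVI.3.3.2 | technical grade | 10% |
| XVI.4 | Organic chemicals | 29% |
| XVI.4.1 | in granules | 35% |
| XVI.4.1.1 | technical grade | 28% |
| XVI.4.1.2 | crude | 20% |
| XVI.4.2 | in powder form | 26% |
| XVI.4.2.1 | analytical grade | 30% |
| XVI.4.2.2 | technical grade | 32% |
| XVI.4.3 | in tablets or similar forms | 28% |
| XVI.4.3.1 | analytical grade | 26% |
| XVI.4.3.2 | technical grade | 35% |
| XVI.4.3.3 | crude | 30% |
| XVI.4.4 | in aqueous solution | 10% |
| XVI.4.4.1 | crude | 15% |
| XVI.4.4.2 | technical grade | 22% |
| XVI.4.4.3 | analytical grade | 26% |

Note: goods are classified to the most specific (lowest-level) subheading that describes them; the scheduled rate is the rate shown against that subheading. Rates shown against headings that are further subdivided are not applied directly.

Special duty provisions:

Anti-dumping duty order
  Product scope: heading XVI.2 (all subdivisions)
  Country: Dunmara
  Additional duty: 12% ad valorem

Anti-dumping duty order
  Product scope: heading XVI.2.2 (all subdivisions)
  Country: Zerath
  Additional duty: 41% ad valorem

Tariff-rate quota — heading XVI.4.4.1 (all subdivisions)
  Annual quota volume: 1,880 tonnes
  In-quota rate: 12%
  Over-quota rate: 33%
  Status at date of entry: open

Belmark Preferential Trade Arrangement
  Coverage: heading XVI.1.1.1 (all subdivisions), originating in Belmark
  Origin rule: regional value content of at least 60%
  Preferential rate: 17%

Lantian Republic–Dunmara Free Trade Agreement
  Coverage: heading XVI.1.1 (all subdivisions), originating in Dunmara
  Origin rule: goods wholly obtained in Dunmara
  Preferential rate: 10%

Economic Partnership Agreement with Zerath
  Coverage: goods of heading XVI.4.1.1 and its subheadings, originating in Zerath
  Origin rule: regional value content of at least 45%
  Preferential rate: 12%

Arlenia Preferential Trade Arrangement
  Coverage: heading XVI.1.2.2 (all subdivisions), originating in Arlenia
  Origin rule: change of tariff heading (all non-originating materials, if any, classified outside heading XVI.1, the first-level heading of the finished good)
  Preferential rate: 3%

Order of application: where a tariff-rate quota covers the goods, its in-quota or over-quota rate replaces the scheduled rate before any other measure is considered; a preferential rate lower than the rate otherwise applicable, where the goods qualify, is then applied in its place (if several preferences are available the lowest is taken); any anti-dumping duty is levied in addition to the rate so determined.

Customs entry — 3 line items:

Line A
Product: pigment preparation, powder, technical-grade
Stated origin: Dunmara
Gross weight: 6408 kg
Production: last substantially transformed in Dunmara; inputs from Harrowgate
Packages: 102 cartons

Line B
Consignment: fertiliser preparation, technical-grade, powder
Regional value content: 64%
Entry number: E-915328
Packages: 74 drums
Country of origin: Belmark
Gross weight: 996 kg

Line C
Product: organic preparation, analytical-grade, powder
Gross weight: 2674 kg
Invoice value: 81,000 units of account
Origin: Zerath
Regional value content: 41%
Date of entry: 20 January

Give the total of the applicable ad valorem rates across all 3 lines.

Line A: pigment → XVI.1; powder → XVI.1.1; technical-grade → XVI.1.1.1. Scheduled 15%. Dunmara agreement on XVI.1.1: not wholly obtained. → 15%.
Line B: fertiliser → XVI.2; powder → XVI.2.2; technical-grade → XVI.2.2.2. Scheduled 19%. Belmark agreement on XVI.1.1.1: XVI.2.2.2 not covered. → 19%.
Line C: organic → XVI.4; powder → XVI.4.2; analytical-grade → XVI.4.2.1. Scheduled 30%. Zerath agreement on XVI.4.1.1: XVI.4.2.1 not covered. → 30%.
Sum: 15% + 19% + 30% = 64%.

64%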